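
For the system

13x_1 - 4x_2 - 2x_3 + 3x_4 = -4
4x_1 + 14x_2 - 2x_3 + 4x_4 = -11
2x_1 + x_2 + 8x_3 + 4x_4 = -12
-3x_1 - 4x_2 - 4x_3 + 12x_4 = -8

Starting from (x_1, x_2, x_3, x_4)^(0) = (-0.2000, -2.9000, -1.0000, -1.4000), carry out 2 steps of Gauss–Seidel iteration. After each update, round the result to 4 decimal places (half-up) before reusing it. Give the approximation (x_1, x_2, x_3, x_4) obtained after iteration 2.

(-0.1879, -0.4701, -0.8076, -1.1395)

Iteration 1:
  x_1 = (-4 - (-4)·-2.9000 - (-2)·-1.0000 - (3)·-1.4000) / (13) = -1.0308
  x_2 = (-11 - (4)·-1.0308 - (-2)·-1.0000 - (4)·-1.4000) / (14) = -0.2341
  x_3 = (-12 - (2)·-1.0308 - (1)·-0.2341 - (4)·-1.4000) / (8) = -0.5130
  x_4 = (-8 - (-3)·-1.0308 - (-4)·-0.2341 - (-4)·-0.5130) / (12) = -1.1734
Iteration 2:
  x_1 = (-4 - (-4)·-0.2341 - (-2)·-0.5130 - (3)·-1.1734) / (13) = -0.1879
  x_2 = (-11 - (4)·-0.1879 - (-2)·-0.5130 - (4)·-1.1734) / (14) = -0.4701
  x_3 = (-12 - (2)·-0.1879 - (1)·-0.4701 - (4)·-1.1734) / (8) = -0.8076
  x_4 = (-8 - (-3)·-0.1879 - (-4)·-0.4701 - (-4)·-0.8076) / (12) = -1.1395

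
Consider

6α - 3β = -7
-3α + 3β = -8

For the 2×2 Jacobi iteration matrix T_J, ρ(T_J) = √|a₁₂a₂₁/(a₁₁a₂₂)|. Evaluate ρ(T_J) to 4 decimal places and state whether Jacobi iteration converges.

0.7071

a₁₂a₂₁/(a₁₁a₂₂) = (-3)·(-3) / ((6)·(3)) = 0.500000
ρ = √|0.500000| = √0.500000 = 0.7071
ρ < 1, so Jacobi converges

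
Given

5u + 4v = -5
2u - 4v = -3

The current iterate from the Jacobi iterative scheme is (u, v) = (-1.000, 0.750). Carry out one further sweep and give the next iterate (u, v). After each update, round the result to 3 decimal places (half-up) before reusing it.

(-1.600, 0.250)

One sweep:
  u = (-5 - (4)·0.750) / (5) = -1.600
  v = (-3 - (2)·-1.000) / (-4) = 0.250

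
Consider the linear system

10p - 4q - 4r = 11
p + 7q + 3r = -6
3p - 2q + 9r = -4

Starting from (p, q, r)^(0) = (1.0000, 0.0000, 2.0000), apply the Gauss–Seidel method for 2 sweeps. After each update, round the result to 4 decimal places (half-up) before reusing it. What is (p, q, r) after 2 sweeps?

(-0.3019, -0.1630, -0.3800)

Iteration 1:
  p = (11 - (-4)·0.0000 - (-4)·2.0000) / (10) = 1.9000
  q = (-6 - (1)·1.9000 - (3)·2.0000) / (7) = -1.9857
  r = (-4 - (3)·1.9000 - (-2)·-1.9857) / (9) = -1.5190
Iteration 2:
  p = (11 - (-4)·-1.9857 - (-4)·-1.5190) / (10) = -0.3019
  q = (-6 - (1)·-0.3019 - (3)·-1.5190) / (7) = -0.1630
  r = (-4 - (3)·-0.3019 - (-2)·-0.1630) / (9) = -0.3800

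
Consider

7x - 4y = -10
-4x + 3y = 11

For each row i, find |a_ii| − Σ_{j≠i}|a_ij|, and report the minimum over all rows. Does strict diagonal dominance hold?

row 1: |7| − (4) = 3
row 2: |3| − (4) = -1
minimum over rows = -1 → not strictly diagonally dominant

-1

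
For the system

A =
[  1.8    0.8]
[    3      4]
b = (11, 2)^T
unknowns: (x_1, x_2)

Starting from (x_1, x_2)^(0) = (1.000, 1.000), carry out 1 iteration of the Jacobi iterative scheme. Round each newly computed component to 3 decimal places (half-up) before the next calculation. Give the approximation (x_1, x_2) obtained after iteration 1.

Iteration 1:
  x_1 = (11 - (0.8)·1.000) / (1.8) = 5.667
  x_2 = (2 - (3)·1.000) / (4) = -0.250

(5.667, -0.250)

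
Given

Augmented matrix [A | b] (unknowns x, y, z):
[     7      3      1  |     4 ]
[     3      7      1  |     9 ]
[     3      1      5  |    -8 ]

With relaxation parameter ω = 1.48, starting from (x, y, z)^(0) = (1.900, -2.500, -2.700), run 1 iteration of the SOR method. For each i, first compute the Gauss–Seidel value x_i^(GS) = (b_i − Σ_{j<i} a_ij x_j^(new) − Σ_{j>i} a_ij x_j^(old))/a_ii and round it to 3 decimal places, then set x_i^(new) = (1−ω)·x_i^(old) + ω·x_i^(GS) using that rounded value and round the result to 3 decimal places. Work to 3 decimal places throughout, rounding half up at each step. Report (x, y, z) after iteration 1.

(2.091, 2.347, -3.624)

Iteration 1:
  x: GS value = (4 - (3)·-2.500 - (1)·-2.700) / (7) = 2.029;  x ← (1−ω)·1.900 + ω·2.029 = 2.091
  y: GS value = (9 - (3)·2.091 - (1)·-2.700) / (7) = 0.775;  y ← (1−ω)·-2.500 + ω·0.775 = 2.347
  z: GS value = (-8 - (3)·2.091 - (1)·2.347) / (5) = -3.324;  z ← (1−ω)·-2.700 + ω·-3.324 = -3.624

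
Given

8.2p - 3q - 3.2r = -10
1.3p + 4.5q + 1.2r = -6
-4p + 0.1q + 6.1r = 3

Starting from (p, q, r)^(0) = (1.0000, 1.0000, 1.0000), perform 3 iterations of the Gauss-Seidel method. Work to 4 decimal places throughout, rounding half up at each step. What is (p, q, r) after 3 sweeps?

(-1.7816, -0.6612, -0.6656)

Iteration 1:
  p = (-10 - (-3)·1.0000 - (-3.2)·1.0000) / (8.2) = -0.4634
  q = (-6 - (1.3)·-0.4634 - (1.2)·1.0000) / (4.5) = -1.4661
  r = (3 - (-4)·-0.4634 - (0.1)·-1.4661) / (6.1) = 0.2120
Iteration 2:
  p = (-10 - (-3)·-1.4661 - (-3.2)·0.2120) / (8.2) = -1.6732
  q = (-6 - (1.3)·-1.6732 - (1.2)·0.2120) / (4.5) = -0.9065
  r = (3 - (-4)·-1.6732 - (0.1)·-0.9065) / (6.1) = -0.5905
Iteration 3:
  p = (-10 - (-3)·-0.9065 - (-3.2)·-0.5905) / (8.2) = -1.7816
  q = (-6 - (1.3)·-1.7816 - (1.2)·-0.5905) / (4.5) = -0.6612
  r = (3 - (-4)·-1.7816 - (0.1)·-0.6612) / (6.1) = -0.6656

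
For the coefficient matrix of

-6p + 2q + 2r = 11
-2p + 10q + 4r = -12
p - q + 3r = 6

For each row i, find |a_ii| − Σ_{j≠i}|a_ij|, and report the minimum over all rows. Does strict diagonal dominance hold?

1

row 1: |-6| − (2+2) = 2
row 2: |10| − (2+4) = 4
row 3: |3| − (1+1) = 1
minimum over rows = 1 → strictly diagonally dominant (convergence guaranteed)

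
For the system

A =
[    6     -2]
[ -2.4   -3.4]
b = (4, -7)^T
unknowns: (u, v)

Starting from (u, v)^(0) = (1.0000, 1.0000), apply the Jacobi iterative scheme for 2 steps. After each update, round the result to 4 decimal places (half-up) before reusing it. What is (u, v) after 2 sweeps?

Iteration 1:
  u = (4 - (-2)·1.0000) / (6) = 1.0000
  v = (-7 - (-2.4)·1.0000) / (-3.4) = 1.3529
Iteration 2:
  u = (4 - (-2)·1.3529) / (6) = 1.1176
  v = (-7 - (-2.4)·1.0000) / (-3.4) = 1.3529

(1.1176, 1.3529)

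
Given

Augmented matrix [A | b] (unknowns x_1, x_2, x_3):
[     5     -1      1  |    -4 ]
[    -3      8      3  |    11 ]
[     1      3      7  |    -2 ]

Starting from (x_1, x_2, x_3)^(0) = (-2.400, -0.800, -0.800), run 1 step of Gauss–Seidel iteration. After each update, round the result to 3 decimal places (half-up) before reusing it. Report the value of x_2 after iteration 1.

Iteration 1:
  x_1 = (-4 - (-1)·-0.800 - (1)·-0.800) / (5) = -0.800
  x_2 = (11 - (-3)·-0.800 - (3)·-0.800) / (8) = 1.375
  x_3 = (-2 - (1)·-0.800 - (3)·1.375) / (7) = -0.761

1.375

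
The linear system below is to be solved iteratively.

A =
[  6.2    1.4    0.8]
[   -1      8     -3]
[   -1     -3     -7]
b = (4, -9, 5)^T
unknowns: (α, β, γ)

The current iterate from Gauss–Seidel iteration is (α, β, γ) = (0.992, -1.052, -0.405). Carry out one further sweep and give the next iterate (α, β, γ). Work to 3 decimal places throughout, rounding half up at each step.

One sweep:
  α = (4 - (1.4)·-1.052 - (0.8)·-0.405) / (6.2) = 0.935
  β = (-9 - (-1)·0.935 - (-3)·-0.405) / (8) = -1.160
  γ = (5 - (-1)·0.935 - (-3)·-1.160) / (-7) = -0.351

(0.935, -1.160, -0.351)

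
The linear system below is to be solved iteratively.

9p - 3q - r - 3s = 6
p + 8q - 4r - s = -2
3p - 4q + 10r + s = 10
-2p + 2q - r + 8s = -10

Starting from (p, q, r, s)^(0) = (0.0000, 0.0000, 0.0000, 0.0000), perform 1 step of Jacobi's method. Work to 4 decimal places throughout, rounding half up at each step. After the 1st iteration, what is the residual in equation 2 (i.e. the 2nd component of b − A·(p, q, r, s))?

Iteration 1:
  p = (6 - (-3)·0.0000 - (-1)·0.0000 - (-3)·0.0000) / (9) = 0.6667
  q = (-2 - (1)·0.0000 - (-4)·0.0000 - (-1)·0.0000) / (8) = -0.2500
  r = (10 - (3)·0.0000 - (-4)·0.0000 - (1)·0.0000) / (10) = 1.0000
  s = (-10 - (-2)·0.0000 - (2)·0.0000 - (-1)·0.0000) / (8) = -1.2500
Residual b − A·x = (-3.5003, 2.0833, -1.7501, 2.8334)

2.0833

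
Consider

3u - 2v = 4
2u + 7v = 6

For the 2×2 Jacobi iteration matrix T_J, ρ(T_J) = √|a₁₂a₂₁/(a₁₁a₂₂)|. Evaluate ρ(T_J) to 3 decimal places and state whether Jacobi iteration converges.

a₁₂a₂₁/(a₁₁a₂₂) = (-2)·(2) / ((3)·(7)) = -0.190476
ρ = √|-0.190476| = √0.190476 = 0.436
ρ < 1, so Jacobi converges

0.436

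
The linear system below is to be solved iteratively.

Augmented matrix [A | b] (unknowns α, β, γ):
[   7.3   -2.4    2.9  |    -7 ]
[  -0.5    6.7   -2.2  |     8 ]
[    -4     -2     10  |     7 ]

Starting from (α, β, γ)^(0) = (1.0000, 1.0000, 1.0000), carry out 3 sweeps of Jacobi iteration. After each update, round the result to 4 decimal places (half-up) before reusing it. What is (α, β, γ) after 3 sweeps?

(-0.6929, 1.3229, 0.6287)

Iteration 1:
  α = (-7 - (-2.4)·1.0000 - (2.9)·1.0000) / (7.3) = -1.0274
  β = (8 - (-0.5)·1.0000 - (-2.2)·1.0000) / (6.7) = 1.5970
  γ = (7 - (-4)·1.0000 - (-2)·1.0000) / (10) = 1.3000
Iteration 2:
  α = (-7 - (-2.4)·1.5970 - (2.9)·1.3000) / (7.3) = -0.9503
  β = (8 - (-0.5)·-1.0274 - (-2.2)·1.3000) / (6.7) = 1.5442
  γ = (7 - (-4)·-1.0274 - (-2)·1.5970) / (10) = 0.6084
Iteration 3:
  α = (-7 - (-2.4)·1.5442 - (2.9)·0.6084) / (7.3) = -0.6929
  β = (8 - (-0.5)·-0.9503 - (-2.2)·0.6084) / (6.7) = 1.3229
  γ = (7 - (-4)·-0.9503 - (-2)·1.5442) / (10) = 0.6287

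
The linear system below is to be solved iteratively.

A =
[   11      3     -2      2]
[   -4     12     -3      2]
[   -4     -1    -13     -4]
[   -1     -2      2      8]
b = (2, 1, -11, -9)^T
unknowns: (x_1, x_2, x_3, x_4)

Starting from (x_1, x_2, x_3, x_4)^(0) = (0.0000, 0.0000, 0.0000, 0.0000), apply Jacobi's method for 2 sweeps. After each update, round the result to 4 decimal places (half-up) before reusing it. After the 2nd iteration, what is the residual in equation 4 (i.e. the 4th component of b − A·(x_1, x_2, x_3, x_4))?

Iteration 1:
  x_1 = (2 - (3)·0.0000 - (-2)·0.0000 - (2)·0.0000) / (11) = 0.1818
  x_2 = (1 - (-4)·0.0000 - (-3)·0.0000 - (2)·0.0000) / (12) = 0.0833
  x_3 = (-11 - (-4)·0.0000 - (-1)·0.0000 - (-4)·0.0000) / (-13) = 0.8462
  x_4 = (-9 - (-1)·0.0000 - (-2)·0.0000 - (2)·0.0000) / (8) = -1.1250
Iteration 2:
  x_1 = (2 - (3)·0.0833 - (-2)·0.8462 - (2)·-1.1250) / (11) = 0.5175
  x_2 = (1 - (-4)·0.1818 - (-3)·0.8462 - (2)·-1.1250) / (12) = 0.5430
  x_3 = (-11 - (-4)·0.1818 - (-1)·0.0833 - (-4)·-1.1250) / (-13) = 1.1300
  x_4 = (-9 - (-1)·0.1818 - (-2)·0.0833 - (2)·0.8462) / (8) = -1.2930
Residual b − A·x = (-0.4755, 2.5300, 1.1310, 0.6875)

0.6875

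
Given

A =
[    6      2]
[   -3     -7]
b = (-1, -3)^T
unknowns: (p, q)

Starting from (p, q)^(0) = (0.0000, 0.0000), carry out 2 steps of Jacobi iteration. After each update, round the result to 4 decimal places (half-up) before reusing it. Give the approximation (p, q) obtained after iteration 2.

Iteration 1:
  p = (-1 - (2)·0.0000) / (6) = -0.1667
  q = (-3 - (-3)·0.0000) / (-7) = 0.4286
Iteration 2:
  p = (-1 - (2)·0.4286) / (6) = -0.3095
  q = (-3 - (-3)·-0.1667) / (-7) = 0.5000

(-0.3095, 0.5000)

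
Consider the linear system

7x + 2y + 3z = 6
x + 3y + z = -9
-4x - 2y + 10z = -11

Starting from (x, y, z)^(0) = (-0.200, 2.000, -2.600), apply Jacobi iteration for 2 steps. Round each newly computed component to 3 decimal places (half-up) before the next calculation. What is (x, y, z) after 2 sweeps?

(1.782, -3.207, -0.953)

Iteration 1:
  x = (6 - (2)·2.000 - (3)·-2.600) / (7) = 1.400
  y = (-9 - (1)·-0.200 - (1)·-2.600) / (3) = -2.067
  z = (-11 - (-4)·-0.200 - (-2)·2.000) / (10) = -0.780
Iteration 2:
  x = (6 - (2)·-2.067 - (3)·-0.780) / (7) = 1.782
  y = (-9 - (1)·1.400 - (1)·-0.780) / (3) = -3.207
  z = (-11 - (-4)·1.400 - (-2)·-2.067) / (10) = -0.953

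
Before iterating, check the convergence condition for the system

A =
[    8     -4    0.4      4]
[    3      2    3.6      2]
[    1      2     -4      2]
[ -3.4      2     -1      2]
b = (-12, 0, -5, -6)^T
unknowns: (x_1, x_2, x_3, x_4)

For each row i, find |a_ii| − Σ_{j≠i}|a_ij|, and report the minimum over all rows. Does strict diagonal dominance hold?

row 1: |8| − (4+0.4+4) = -0.4
row 2: |2| − (3+3.6+2) = -6.6
row 3: |-4| − (1+2+2) = -1
row 4: |2| − (3.4+2+1) = -4.4
minimum over rows = -6.6 → not strictly diagonally dominant

-6.6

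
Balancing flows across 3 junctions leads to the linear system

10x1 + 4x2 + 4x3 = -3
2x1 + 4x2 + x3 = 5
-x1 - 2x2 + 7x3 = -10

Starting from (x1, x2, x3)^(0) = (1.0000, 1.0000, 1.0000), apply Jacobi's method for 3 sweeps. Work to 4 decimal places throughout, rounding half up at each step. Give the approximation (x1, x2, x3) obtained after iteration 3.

(-0.5428, 1.6607, -0.8571)

Iteration 1:
  x1 = (-3 - (4)·1.0000 - (4)·1.0000) / (10) = -1.1000
  x2 = (5 - (2)·1.0000 - (1)·1.0000) / (4) = 0.5000
  x3 = (-10 - (-1)·1.0000 - (-2)·1.0000) / (7) = -1.0000
Iteration 2:
  x1 = (-3 - (4)·0.5000 - (4)·-1.0000) / (10) = -0.1000
  x2 = (5 - (2)·-1.1000 - (1)·-1.0000) / (4) = 2.0500
  x3 = (-10 - (-1)·-1.1000 - (-2)·0.5000) / (7) = -1.4429
Iteration 3:
  x1 = (-3 - (4)·2.0500 - (4)·-1.4429) / (10) = -0.5428
  x2 = (5 - (2)·-0.1000 - (1)·-1.4429) / (4) = 1.6607
  x3 = (-10 - (-1)·-0.1000 - (-2)·2.0500) / (7) = -0.8571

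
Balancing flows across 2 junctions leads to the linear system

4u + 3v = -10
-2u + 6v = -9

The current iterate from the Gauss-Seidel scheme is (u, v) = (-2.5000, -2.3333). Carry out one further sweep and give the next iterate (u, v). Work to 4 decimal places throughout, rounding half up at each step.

One sweep:
  u = (-10 - (3)·-2.3333) / (4) = -0.7500
  v = (-9 - (-2)·-0.7500) / (6) = -1.7500

(-0.7500, -1.7500)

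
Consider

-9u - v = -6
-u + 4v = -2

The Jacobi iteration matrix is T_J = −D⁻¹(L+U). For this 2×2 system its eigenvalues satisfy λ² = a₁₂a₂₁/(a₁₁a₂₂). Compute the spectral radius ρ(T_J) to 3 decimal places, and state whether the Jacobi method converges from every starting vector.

a₁₂a₂₁/(a₁₁a₂₂) = (-1)·(-1) / ((-9)·(4)) = -0.027778
ρ = √|-0.027778| = √0.027778 = 0.167
ρ < 1, so Jacobi converges

0.167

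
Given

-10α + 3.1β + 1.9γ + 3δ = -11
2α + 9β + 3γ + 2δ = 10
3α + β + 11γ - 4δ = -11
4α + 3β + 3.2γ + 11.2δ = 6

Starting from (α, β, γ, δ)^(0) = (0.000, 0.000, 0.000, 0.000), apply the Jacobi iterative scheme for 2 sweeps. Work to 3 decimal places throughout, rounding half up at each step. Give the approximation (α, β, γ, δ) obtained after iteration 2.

(1.415, 1.081, -1.206, 0.131)

Iteration 1:
  α = (-11 - (3.1)·0.000 - (1.9)·0.000 - (3)·0.000) / (-10) = 1.100
  β = (10 - (2)·0.000 - (3)·0.000 - (2)·0.000) / (9) = 1.111
  γ = (-11 - (3)·0.000 - (1)·0.000 - (-4)·0.000) / (11) = -1.000
  δ = (6 - (4)·0.000 - (3)·0.000 - (3.2)·0.000) / (11.2) = 0.536
Iteration 2:
  α = (-11 - (3.1)·1.111 - (1.9)·-1.000 - (3)·0.536) / (-10) = 1.415
  β = (10 - (2)·1.100 - (3)·-1.000 - (2)·0.536) / (9) = 1.081
  γ = (-11 - (3)·1.100 - (1)·1.111 - (-4)·0.536) / (11) = -1.206
  δ = (6 - (4)·1.100 - (3)·1.111 - (3.2)·-1.000) / (11.2) = 0.131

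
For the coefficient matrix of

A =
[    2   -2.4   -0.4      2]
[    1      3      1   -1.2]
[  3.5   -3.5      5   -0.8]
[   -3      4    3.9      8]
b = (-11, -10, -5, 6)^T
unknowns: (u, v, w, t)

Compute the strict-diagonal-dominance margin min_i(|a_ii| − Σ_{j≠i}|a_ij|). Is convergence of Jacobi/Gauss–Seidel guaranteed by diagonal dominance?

-2.9

row 1: |2| − (2.4+0.4+2) = -2.8
row 2: |3| − (1+1+1.2) = -0.2
row 3: |5| − (3.5+3.5+0.8) = -2.8
row 4: |8| − (3+4+3.9) = -2.9
minimum over rows = -2.9 → not strictly diagonally dominant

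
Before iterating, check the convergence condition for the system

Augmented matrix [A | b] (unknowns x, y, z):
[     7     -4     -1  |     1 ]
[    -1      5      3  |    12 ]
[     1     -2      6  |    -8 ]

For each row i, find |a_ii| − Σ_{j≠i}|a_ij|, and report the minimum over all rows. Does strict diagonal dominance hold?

1

row 1: |7| − (4+1) = 2
row 2: |5| − (1+3) = 1
row 3: |6| − (1+2) = 3
minimum over rows = 1 → strictly diagonally dominant (convergence guaranteed)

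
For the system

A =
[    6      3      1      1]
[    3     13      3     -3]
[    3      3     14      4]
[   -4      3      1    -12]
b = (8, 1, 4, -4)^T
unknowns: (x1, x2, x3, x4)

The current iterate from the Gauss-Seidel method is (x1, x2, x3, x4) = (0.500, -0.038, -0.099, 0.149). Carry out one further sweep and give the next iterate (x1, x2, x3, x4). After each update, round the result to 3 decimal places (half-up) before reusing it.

One sweep:
  x1 = (8 - (3)·-0.038 - (1)·-0.099 - (1)·0.149) / (6) = 1.344
  x2 = (1 - (3)·1.344 - (3)·-0.099 - (-3)·0.149) / (13) = -0.176
  x3 = (4 - (3)·1.344 - (3)·-0.176 - (4)·0.149) / (14) = -0.007
  x4 = (-4 - (-4)·1.344 - (3)·-0.176 - (1)·-0.007) / (-12) = -0.159

(1.344, -0.176, -0.007, -0.159)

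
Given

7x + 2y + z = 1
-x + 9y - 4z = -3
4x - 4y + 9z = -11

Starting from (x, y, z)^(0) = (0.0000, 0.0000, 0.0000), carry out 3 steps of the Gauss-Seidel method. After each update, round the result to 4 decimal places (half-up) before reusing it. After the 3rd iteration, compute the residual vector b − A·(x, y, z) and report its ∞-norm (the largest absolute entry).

0.6763

Iteration 1:
  x = (1 - (2)·0.0000 - (1)·0.0000) / (7) = 0.1429
  y = (-3 - (-1)·0.1429 - (-4)·0.0000) / (9) = -0.3175
  z = (-11 - (4)·0.1429 - (-4)·-0.3175) / (9) = -1.4268
Iteration 2:
  x = (1 - (2)·-0.3175 - (1)·-1.4268) / (7) = 0.4374
  y = (-3 - (-1)·0.4374 - (-4)·-1.4268) / (9) = -0.9189
  z = (-11 - (4)·0.4374 - (-4)·-0.9189) / (9) = -1.8250
Iteration 3:
  x = (1 - (2)·-0.9189 - (1)·-1.8250) / (7) = 0.6661
  y = (-3 - (-1)·0.6661 - (-4)·-1.8250) / (9) = -1.0704
  z = (-11 - (4)·0.6661 - (-4)·-1.0704) / (9) = -1.9940
Residual b − A·x = (0.4721, -0.6763, 0.0000); ∞-norm = 0.6763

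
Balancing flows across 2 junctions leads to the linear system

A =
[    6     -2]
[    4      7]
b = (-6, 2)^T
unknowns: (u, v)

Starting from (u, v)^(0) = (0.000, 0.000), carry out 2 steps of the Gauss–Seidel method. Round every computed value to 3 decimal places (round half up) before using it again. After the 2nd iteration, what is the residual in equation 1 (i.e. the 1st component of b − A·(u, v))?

-0.328

Iteration 1:
  u = (-6 - (-2)·0.000) / (6) = -1.000
  v = (2 - (4)·-1.000) / (7) = 0.857
Iteration 2:
  u = (-6 - (-2)·0.857) / (6) = -0.714
  v = (2 - (4)·-0.714) / (7) = 0.694
Residual b − A·x = (-0.328, -0.002)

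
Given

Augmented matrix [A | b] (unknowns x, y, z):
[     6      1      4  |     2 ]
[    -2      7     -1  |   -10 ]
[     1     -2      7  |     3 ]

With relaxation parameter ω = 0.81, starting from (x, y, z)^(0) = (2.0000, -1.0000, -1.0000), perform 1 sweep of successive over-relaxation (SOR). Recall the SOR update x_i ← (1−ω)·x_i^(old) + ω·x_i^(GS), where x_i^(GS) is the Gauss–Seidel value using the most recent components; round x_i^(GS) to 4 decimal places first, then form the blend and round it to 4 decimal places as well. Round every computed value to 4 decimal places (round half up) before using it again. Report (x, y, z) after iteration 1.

(1.3250, -1.1562, -0.2638)

Iteration 1:
  x: GS value = (2 - (1)·-1.0000 - (4)·-1.0000) / (6) = 1.1667;  x ← (1−ω)·2.0000 + ω·1.1667 = 1.3250
  y: GS value = (-10 - (-2)·1.3250 - (-1)·-1.0000) / (7) = -1.1929;  y ← (1−ω)·-1.0000 + ω·-1.1929 = -1.1562
  z: GS value = (3 - (1)·1.3250 - (-2)·-1.1562) / (7) = -0.0911;  z ← (1−ω)·-1.0000 + ω·-0.0911 = -0.2638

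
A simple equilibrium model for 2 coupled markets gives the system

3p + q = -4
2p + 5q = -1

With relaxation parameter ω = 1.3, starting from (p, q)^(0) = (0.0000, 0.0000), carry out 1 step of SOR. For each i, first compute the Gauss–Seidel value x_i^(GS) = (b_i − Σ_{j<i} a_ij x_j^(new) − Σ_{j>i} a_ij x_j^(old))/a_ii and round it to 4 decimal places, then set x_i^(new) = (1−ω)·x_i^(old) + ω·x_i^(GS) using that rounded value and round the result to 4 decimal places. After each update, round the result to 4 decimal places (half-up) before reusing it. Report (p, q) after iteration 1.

(-1.7333, 0.6413)

Iteration 1:
  p: GS value = (-4 - (1)·0.0000) / (3) = -1.3333;  p ← (1−ω)·0.0000 + ω·-1.3333 = -1.7333
  q: GS value = (-1 - (2)·-1.7333) / (5) = 0.4933;  q ← (1−ω)·0.0000 + ω·0.4933 = 0.6413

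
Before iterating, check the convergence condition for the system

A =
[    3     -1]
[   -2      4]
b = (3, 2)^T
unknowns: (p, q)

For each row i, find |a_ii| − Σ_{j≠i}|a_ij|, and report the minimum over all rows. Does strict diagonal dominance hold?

row 1: |3| − (1) = 2
row 2: |4| − (2) = 2
minimum over rows = 2 → strictly diagonally dominant (convergence guaranteed)

2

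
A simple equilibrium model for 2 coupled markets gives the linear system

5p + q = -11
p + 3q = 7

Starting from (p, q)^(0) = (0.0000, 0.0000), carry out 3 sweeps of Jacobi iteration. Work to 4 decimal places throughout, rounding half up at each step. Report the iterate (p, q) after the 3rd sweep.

(-2.8133, 3.2222)

Iteration 1:
  p = (-11 - (1)·0.0000) / (5) = -2.2000
  q = (7 - (1)·0.0000) / (3) = 2.3333
Iteration 2:
  p = (-11 - (1)·2.3333) / (5) = -2.6667
  q = (7 - (1)·-2.2000) / (3) = 3.0667
Iteration 3:
  p = (-11 - (1)·3.0667) / (5) = -2.8133
  q = (7 - (1)·-2.6667) / (3) = 3.2222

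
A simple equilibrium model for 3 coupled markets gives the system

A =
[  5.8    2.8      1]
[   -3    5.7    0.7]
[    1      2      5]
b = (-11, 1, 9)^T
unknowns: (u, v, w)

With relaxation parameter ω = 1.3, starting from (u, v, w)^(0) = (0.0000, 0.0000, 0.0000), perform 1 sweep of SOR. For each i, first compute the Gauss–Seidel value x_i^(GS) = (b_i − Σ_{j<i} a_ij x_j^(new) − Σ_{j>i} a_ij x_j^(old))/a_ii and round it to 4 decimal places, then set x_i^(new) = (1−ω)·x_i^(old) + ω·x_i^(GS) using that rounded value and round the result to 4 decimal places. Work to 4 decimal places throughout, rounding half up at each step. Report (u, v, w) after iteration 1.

(-2.4656, -1.4589, 3.7397)

Iteration 1:
  u: GS value = (-11 - (2.8)·0.0000 - (1)·0.0000) / (5.8) = -1.8966;  u ← (1−ω)·0.0000 + ω·-1.8966 = -2.4656
  v: GS value = (1 - (-3)·-2.4656 - (0.7)·0.0000) / (5.7) = -1.1222;  v ← (1−ω)·0.0000 + ω·-1.1222 = -1.4589
  w: GS value = (9 - (1)·-2.4656 - (2)·-1.4589) / (5) = 2.8767;  w ← (1−ω)·0.0000 + ω·2.8767 = 3.7397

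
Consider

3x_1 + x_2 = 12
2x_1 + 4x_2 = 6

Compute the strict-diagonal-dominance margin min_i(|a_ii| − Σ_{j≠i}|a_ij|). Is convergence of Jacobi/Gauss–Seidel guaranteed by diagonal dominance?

row 1: |3| − (1) = 2
row 2: |4| − (2) = 2
minimum over rows = 2 → strictly diagonally dominant (convergence guaranteed)

2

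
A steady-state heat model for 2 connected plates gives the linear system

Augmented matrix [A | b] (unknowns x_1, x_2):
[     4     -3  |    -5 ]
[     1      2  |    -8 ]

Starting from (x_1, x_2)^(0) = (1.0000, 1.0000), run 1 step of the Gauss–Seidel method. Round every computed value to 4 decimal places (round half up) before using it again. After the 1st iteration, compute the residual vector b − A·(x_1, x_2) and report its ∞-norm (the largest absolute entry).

Iteration 1:
  x_1 = (-5 - (-3)·1.0000) / (4) = -0.5000
  x_2 = (-8 - (1)·-0.5000) / (2) = -3.7500
Residual b − A·x = (-14.2500, 0.0000); ∞-norm = 14.2500

14.2500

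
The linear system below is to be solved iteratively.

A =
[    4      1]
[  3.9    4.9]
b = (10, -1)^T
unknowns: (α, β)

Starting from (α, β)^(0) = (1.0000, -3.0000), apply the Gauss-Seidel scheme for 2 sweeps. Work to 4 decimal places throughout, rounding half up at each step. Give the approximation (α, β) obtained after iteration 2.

(3.1977, -2.7492)

Iteration 1:
  α = (10 - (1)·-3.0000) / (4) = 3.2500
  β = (-1 - (3.9)·3.2500) / (4.9) = -2.7908
Iteration 2:
  α = (10 - (1)·-2.7908) / (4) = 3.1977
  β = (-1 - (3.9)·3.1977) / (4.9) = -2.7492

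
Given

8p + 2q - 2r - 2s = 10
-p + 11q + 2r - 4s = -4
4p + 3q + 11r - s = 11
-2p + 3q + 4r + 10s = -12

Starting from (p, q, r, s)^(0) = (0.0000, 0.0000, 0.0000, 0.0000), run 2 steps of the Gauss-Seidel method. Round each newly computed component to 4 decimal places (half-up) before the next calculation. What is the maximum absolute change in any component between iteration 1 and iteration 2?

Iteration 1:
  p = (10 - (2)·0.0000 - (-2)·0.0000 - (-2)·0.0000) / (8) = 1.2500
  q = (-4 - (-1)·1.2500 - (2)·0.0000 - (-4)·0.0000) / (11) = -0.2500
  r = (11 - (4)·1.2500 - (3)·-0.2500 - (-1)·0.0000) / (11) = 0.6136
  s = (-12 - (-2)·1.2500 - (3)·-0.2500 - (4)·0.6136) / (10) = -1.1204
Iteration 2:
  p = (10 - (2)·-0.2500 - (-2)·0.6136 - (-2)·-1.1204) / (8) = 1.1858
  q = (-4 - (-1)·1.1858 - (2)·0.6136 - (-4)·-1.1204) / (11) = -0.7748
  r = (11 - (4)·1.1858 - (3)·-0.7748 - (-1)·-1.1204) / (11) = 0.6783
  s = (-12 - (-2)·1.1858 - (3)·-0.7748 - (4)·0.6783) / (10) = -1.0017
Change: (-0.0642, -0.5248, 0.0647, 0.1187) → max |·| = 0.5248

0.5248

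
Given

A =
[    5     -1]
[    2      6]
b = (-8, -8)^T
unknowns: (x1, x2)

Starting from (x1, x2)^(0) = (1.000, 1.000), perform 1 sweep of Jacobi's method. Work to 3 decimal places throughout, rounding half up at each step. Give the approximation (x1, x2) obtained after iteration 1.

(-1.400, -1.667)

Iteration 1:
  x1 = (-8 - (-1)·1.000) / (5) = -1.400
  x2 = (-8 - (2)·1.000) / (6) = -1.667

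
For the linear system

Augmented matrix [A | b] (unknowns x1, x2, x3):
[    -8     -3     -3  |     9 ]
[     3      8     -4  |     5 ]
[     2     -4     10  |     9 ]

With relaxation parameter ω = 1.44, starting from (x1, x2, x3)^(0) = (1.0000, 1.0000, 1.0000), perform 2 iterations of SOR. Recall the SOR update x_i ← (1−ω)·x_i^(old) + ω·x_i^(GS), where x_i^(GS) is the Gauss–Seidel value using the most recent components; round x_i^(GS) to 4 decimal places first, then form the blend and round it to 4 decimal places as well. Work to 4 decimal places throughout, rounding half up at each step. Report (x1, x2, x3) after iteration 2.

(-3.6362, 4.0583, 3.1776)

Iteration 1:
  x1: GS value = (9 - (-3)·1.0000 - (-3)·1.0000) / (-8) = -1.8750;  x1 ← (1−ω)·1.0000 + ω·-1.8750 = -3.1400
  x2: GS value = (5 - (3)·-3.1400 - (-4)·1.0000) / (8) = 2.3025;  x2 ← (1−ω)·1.0000 + ω·2.3025 = 2.8756
  x3: GS value = (9 - (2)·-3.1400 - (-4)·2.8756) / (10) = 2.6782;  x3 ← (1−ω)·1.0000 + ω·2.6782 = 3.4166
Iteration 2:
  x1: GS value = (9 - (-3)·2.8756 - (-3)·3.4166) / (-8) = -3.4846;  x1 ← (1−ω)·-3.1400 + ω·-3.4846 = -3.6362
  x2: GS value = (5 - (3)·-3.6362 - (-4)·3.4166) / (8) = 3.6969;  x2 ← (1−ω)·2.8756 + ω·3.6969 = 4.0583
  x3: GS value = (9 - (2)·-3.6362 - (-4)·4.0583) / (10) = 3.2506;  x3 ← (1−ω)·3.4166 + ω·3.2506 = 3.1776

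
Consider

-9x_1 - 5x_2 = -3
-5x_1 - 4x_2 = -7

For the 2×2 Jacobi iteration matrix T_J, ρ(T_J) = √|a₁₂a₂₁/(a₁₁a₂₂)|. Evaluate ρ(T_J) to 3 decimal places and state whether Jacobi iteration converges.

0.833

a₁₂a₂₁/(a₁₁a₂₂) = (-5)·(-5) / ((-9)·(-4)) = 0.694444
ρ = √|0.694444| = √0.694444 = 0.833
ρ < 1, so Jacobi converges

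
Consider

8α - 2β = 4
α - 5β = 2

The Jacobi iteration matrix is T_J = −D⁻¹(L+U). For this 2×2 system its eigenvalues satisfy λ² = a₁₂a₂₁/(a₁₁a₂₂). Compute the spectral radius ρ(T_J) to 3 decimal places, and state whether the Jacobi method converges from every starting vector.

0.224

a₁₂a₂₁/(a₁₁a₂₂) = (-2)·(1) / ((8)·(-5)) = 0.050000
ρ = √|0.050000| = √0.050000 = 0.224
ρ < 1, so Jacobi converges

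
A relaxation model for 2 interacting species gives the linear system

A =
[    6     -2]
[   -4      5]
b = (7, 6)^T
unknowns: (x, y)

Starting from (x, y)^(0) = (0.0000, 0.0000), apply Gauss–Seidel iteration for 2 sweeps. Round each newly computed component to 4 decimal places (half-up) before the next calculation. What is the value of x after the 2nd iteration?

Iteration 1:
  x = (7 - (-2)·0.0000) / (6) = 1.1667
  y = (6 - (-4)·1.1667) / (5) = 2.1334
Iteration 2:
  x = (7 - (-2)·2.1334) / (6) = 1.8778
  y = (6 - (-4)·1.8778) / (5) = 2.7022

1.8778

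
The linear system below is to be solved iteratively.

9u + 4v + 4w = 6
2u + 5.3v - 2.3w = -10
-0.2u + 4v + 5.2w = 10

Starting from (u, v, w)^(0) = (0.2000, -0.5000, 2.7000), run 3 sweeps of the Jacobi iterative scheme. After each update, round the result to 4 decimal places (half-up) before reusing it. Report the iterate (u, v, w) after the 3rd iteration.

(-0.1132, -0.7894, 2.5108)

Iteration 1:
  u = (6 - (4)·-0.5000 - (4)·2.7000) / (9) = -0.3111
  v = (-10 - (2)·0.2000 - (-2.3)·2.7000) / (5.3) = -0.7906
  w = (10 - (-0.2)·0.2000 - (4)·-0.5000) / (5.2) = 2.3154
Iteration 2:
  u = (6 - (4)·-0.7906 - (4)·2.3154) / (9) = -0.0110
  v = (-10 - (2)·-0.3111 - (-2.3)·2.3154) / (5.3) = -0.7646
  w = (10 - (-0.2)·-0.3111 - (4)·-0.7906) / (5.2) = 2.5193
Iteration 3:
  u = (6 - (4)·-0.7646 - (4)·2.5193) / (9) = -0.1132
  v = (-10 - (2)·-0.0110 - (-2.3)·2.5193) / (5.3) = -0.7894
  w = (10 - (-0.2)·-0.0110 - (4)·-0.7646) / (5.2) = 2.5108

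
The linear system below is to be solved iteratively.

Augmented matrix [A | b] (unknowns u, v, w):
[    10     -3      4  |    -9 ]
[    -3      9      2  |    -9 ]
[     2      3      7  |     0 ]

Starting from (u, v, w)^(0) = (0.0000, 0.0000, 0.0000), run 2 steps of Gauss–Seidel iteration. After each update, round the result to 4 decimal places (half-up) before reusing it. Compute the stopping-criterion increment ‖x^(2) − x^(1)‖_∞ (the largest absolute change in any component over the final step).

Iteration 1:
  u = (-9 - (-3)·0.0000 - (4)·0.0000) / (10) = -0.9000
  v = (-9 - (-3)·-0.9000 - (2)·0.0000) / (9) = -1.3000
  w = (0 - (2)·-0.9000 - (3)·-1.3000) / (7) = 0.8143
Iteration 2:
  u = (-9 - (-3)·-1.3000 - (4)·0.8143) / (10) = -1.6157
  v = (-9 - (-3)·-1.6157 - (2)·0.8143) / (9) = -1.7195
  w = (0 - (2)·-1.6157 - (3)·-1.7195) / (7) = 1.1986
Change: (-0.7157, -0.4195, 0.3843) → max |·| = 0.7157

0.7157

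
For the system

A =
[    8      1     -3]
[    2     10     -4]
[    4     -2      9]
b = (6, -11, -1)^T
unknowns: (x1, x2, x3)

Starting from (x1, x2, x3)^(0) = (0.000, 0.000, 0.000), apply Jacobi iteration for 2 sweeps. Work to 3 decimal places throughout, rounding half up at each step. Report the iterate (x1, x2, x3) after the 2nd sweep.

(0.846, -1.294, -0.689)

Iteration 1:
  x1 = (6 - (1)·0.000 - (-3)·0.000) / (8) = 0.750
  x2 = (-11 - (2)·0.000 - (-4)·0.000) / (10) = -1.100
  x3 = (-1 - (4)·0.000 - (-2)·0.000) / (9) = -0.111
Iteration 2:
  x1 = (6 - (1)·-1.100 - (-3)·-0.111) / (8) = 0.846
  x2 = (-11 - (2)·0.750 - (-4)·-0.111) / (10) = -1.294
  x3 = (-1 - (4)·0.750 - (-2)·-1.100) / (9) = -0.689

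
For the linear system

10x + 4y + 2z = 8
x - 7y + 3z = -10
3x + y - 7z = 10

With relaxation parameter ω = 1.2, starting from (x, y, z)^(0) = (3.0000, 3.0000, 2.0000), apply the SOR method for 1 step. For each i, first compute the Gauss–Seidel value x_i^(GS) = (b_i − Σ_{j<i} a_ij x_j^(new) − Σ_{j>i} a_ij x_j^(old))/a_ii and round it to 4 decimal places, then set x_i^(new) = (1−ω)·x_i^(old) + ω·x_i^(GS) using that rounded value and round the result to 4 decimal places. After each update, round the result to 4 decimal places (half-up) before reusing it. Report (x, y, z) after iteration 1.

Iteration 1:
  x: GS value = (8 - (4)·3.0000 - (2)·2.0000) / (10) = -0.8000;  x ← (1−ω)·3.0000 + ω·-0.8000 = -1.5600
  y: GS value = (-10 - (1)·-1.5600 - (3)·2.0000) / (-7) = 2.0629;  y ← (1−ω)·3.0000 + ω·2.0629 = 1.8755
  z: GS value = (10 - (3)·-1.5600 - (1)·1.8755) / (-7) = -1.8292;  z ← (1−ω)·2.0000 + ω·-1.8292 = -2.5950

(-1.5600, 1.8755, -2.5950)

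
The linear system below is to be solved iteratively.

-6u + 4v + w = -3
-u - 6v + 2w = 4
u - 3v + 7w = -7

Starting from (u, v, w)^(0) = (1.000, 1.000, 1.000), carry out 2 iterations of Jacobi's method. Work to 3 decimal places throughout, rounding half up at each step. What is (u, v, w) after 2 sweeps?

Iteration 1:
  u = (-3 - (4)·1.000 - (1)·1.000) / (-6) = 1.333
  v = (4 - (-1)·1.000 - (2)·1.000) / (-6) = -0.500
  w = (-7 - (1)·1.000 - (-3)·1.000) / (7) = -0.714
Iteration 2:
  u = (-3 - (4)·-0.500 - (1)·-0.714) / (-6) = 0.048
  v = (4 - (-1)·1.333 - (2)·-0.714) / (-6) = -1.127
  w = (-7 - (1)·1.333 - (-3)·-0.500) / (7) = -1.405

(0.048, -1.127, -1.405)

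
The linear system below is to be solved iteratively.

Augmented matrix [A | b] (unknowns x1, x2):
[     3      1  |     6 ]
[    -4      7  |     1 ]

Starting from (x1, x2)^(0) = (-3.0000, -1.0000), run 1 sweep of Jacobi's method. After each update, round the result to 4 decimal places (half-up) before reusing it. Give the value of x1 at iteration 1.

2.3333

Iteration 1:
  x1 = (6 - (1)·-1.0000) / (3) = 2.3333
  x2 = (1 - (-4)·-3.0000) / (7) = -1.5714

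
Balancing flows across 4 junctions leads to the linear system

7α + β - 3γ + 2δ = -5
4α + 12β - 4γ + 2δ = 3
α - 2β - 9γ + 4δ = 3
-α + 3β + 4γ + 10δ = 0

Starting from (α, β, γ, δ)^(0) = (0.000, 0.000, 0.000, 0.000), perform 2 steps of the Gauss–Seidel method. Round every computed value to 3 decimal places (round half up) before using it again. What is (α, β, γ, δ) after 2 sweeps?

Iteration 1:
  α = (-5 - (1)·0.000 - (-3)·0.000 - (2)·0.000) / (7) = -0.714
  β = (3 - (4)·-0.714 - (-4)·0.000 - (2)·0.000) / (12) = 0.488
  γ = (3 - (1)·-0.714 - (-2)·0.488 - (4)·0.000) / (-9) = -0.521
  δ = (0 - (-1)·-0.714 - (3)·0.488 - (4)·-0.521) / (10) = -0.009
Iteration 2:
  α = (-5 - (1)·0.488 - (-3)·-0.521 - (2)·-0.009) / (7) = -1.005
  β = (3 - (4)·-1.005 - (-4)·-0.521 - (2)·-0.009) / (12) = 0.413
  γ = (3 - (1)·-1.005 - (-2)·0.413 - (4)·-0.009) / (-9) = -0.541
  δ = (0 - (-1)·-1.005 - (3)·0.413 - (4)·-0.541) / (10) = -0.008

(-1.005, 0.413, -0.541, -0.008)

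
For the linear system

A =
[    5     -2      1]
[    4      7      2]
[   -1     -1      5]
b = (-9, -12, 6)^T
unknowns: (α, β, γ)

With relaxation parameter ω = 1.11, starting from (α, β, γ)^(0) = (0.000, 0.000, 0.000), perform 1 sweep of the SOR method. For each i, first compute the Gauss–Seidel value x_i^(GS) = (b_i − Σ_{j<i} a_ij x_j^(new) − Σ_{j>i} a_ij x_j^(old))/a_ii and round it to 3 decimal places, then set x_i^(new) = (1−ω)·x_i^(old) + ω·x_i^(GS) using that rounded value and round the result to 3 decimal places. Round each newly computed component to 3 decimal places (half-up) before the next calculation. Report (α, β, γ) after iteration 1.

Iteration 1:
  α: GS value = (-9 - (-2)·0.000 - (1)·0.000) / (5) = -1.800;  α ← (1−ω)·0.000 + ω·-1.800 = -1.998
  β: GS value = (-12 - (4)·-1.998 - (2)·0.000) / (7) = -0.573;  β ← (1−ω)·0.000 + ω·-0.573 = -0.636
  γ: GS value = (6 - (-1)·-1.998 - (-1)·-0.636) / (5) = 0.673;  γ ← (1−ω)·0.000 + ω·0.673 = 0.747

(-1.998, -0.636, 0.747)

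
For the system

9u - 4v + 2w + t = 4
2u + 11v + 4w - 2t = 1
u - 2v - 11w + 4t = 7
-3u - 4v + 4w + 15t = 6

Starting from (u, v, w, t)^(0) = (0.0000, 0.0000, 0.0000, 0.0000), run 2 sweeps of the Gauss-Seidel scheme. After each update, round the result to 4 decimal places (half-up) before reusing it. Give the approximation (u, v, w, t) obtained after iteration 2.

Iteration 1:
  u = (4 - (-4)·0.0000 - (2)·0.0000 - (1)·0.0000) / (9) = 0.4444
  v = (1 - (2)·0.4444 - (4)·0.0000 - (-2)·0.0000) / (11) = 0.0101
  w = (7 - (1)·0.4444 - (-2)·0.0101 - (4)·0.0000) / (-11) = -0.5978
  t = (6 - (-3)·0.4444 - (-4)·0.0101 - (4)·-0.5978) / (15) = 0.6510
Iteration 2:
  u = (4 - (-4)·0.0101 - (2)·-0.5978 - (1)·0.6510) / (9) = 0.5094
  v = (1 - (2)·0.5094 - (4)·-0.5978 - (-2)·0.6510) / (11) = 0.3340
  w = (7 - (1)·0.5094 - (-2)·0.3340 - (4)·0.6510) / (-11) = -0.4141
  t = (6 - (-3)·0.5094 - (-4)·0.3340 - (4)·-0.4141) / (15) = 0.7014

(0.5094, 0.3340, -0.4141, 0.7014)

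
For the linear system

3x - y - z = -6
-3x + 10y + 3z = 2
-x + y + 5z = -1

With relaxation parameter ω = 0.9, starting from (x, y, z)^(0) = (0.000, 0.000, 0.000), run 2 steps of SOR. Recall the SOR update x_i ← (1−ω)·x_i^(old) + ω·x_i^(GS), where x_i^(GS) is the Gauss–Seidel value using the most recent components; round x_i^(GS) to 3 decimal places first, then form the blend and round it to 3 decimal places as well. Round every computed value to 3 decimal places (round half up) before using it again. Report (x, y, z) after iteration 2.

Iteration 1:
  x: GS value = (-6 - (-1)·0.000 - (-1)·0.000) / (3) = -2.000;  x ← (1−ω)·0.000 + ω·-2.000 = -1.800
  y: GS value = (2 - (-3)·-1.800 - (3)·0.000) / (10) = -0.340;  y ← (1−ω)·0.000 + ω·-0.340 = -0.306
  z: GS value = (-1 - (-1)·-1.800 - (1)·-0.306) / (5) = -0.499;  z ← (1−ω)·0.000 + ω·-0.499 = -0.449
Iteration 2:
  x: GS value = (-6 - (-1)·-0.306 - (-1)·-0.449) / (3) = -2.252;  x ← (1−ω)·-1.800 + ω·-2.252 = -2.207
  y: GS value = (2 - (-3)·-2.207 - (3)·-0.449) / (10) = -0.327;  y ← (1−ω)·-0.306 + ω·-0.327 = -0.325
  z: GS value = (-1 - (-1)·-2.207 - (1)·-0.325) / (5) = -0.576;  z ← (1−ω)·-0.449 + ω·-0.576 = -0.563

(-2.207, -0.325, -0.563)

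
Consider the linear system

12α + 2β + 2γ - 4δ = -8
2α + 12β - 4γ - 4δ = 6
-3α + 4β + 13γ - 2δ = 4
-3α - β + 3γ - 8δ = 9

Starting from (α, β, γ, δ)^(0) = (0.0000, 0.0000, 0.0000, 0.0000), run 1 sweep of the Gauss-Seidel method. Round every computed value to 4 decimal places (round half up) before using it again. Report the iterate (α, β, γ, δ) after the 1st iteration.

Iteration 1:
  α = (-8 - (2)·0.0000 - (2)·0.0000 - (-4)·0.0000) / (12) = -0.6667
  β = (6 - (2)·-0.6667 - (-4)·0.0000 - (-4)·0.0000) / (12) = 0.6111
  γ = (4 - (-3)·-0.6667 - (4)·0.6111 - (-2)·0.0000) / (13) = -0.0342
  δ = (9 - (-3)·-0.6667 - (-1)·0.6111 - (3)·-0.0342) / (-8) = -0.9642

(-0.6667, 0.6111, -0.0342, -0.9642)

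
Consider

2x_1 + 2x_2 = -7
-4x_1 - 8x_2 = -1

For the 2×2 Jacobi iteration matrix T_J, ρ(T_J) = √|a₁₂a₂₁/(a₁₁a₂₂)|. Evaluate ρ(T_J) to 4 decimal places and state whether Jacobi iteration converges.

0.7071

a₁₂a₂₁/(a₁₁a₂₂) = (2)·(-4) / ((2)·(-8)) = 0.500000
ρ = √|0.500000| = √0.500000 = 0.7071
ρ < 1, so Jacobi converges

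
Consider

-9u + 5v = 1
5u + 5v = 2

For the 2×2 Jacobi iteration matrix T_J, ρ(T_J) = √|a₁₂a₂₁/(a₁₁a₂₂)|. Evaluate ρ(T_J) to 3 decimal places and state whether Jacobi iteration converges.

a₁₂a₂₁/(a₁₁a₂₂) = (5)·(5) / ((-9)·(5)) = -0.555556
ρ = √|-0.555556| = √0.555556 = 0.745
ρ < 1, so Jacobi converges

0.745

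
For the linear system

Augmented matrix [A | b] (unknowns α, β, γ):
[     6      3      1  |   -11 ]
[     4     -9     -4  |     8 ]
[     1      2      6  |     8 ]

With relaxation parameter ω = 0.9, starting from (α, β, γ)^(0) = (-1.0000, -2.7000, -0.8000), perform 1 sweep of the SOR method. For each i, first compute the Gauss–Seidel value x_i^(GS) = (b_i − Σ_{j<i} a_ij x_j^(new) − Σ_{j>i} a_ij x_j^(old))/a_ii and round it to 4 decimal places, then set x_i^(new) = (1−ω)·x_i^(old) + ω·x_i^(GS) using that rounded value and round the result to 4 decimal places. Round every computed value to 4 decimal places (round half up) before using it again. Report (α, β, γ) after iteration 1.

Iteration 1:
  α: GS value = (-11 - (3)·-2.7000 - (1)·-0.8000) / (6) = -0.3500;  α ← (1−ω)·-1.0000 + ω·-0.3500 = -0.4150
  β: GS value = (8 - (4)·-0.4150 - (-4)·-0.8000) / (-9) = -0.7178;  β ← (1−ω)·-2.7000 + ω·-0.7178 = -0.9160
  γ: GS value = (8 - (1)·-0.4150 - (2)·-0.9160) / (6) = 1.7078;  γ ← (1−ω)·-0.8000 + ω·1.7078 = 1.4570

(-0.4150, -0.9160, 1.4570)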